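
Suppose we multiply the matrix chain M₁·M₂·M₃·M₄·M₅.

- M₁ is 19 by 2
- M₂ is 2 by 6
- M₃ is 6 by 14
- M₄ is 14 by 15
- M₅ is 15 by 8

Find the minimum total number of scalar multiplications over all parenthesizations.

Adjacent pairs: M₁M₂ = 19·2·6 = 228; M₂M₃ = 2·6·14 = 168; M₃M₄ = 6·14·15 = 1260; M₄M₅ = 14·15·8 = 1680.
Length 3: M₁..M₃: k=1: 0+168+19·2·14=700; k=2: 228+0+19·6·14=1824 → min 700 | M₂..M₄: k=2: 0+1260+2·6·15=1440; k=3: 168+0+2·14·15=588 → min 588 | M₃..M₅: k=3: 0+1680+6·14·8=2352; k=4: 1260+0+6·15·8=1980 → min 1980.
Length 4: M₁..M₄: k=1: 0+588+19·2·15=1158; k=2: 228+1260+19·6·15=3198; k=3: 700+0+19·14·15=4690 → min 1158 | M₂..M₅: k=2: 0+1980+2·6·8=2076; k=3: 168+1680+2·14·8=2072; k=4: 588+0+2·15·8=828 → min 828.
Length 5: M₁..M₅: k=1: 0+828+19·2·8=1132; k=2: 228+1980+19·6·8=3120; k=3: 700+1680+19·14·8=4508; k=4: 1158+0+19·15·8=3438 → min 1132.
Optimal order: (M₁·(((M₂·M₃)·M₄)·M₅)) with cost 1132.

1132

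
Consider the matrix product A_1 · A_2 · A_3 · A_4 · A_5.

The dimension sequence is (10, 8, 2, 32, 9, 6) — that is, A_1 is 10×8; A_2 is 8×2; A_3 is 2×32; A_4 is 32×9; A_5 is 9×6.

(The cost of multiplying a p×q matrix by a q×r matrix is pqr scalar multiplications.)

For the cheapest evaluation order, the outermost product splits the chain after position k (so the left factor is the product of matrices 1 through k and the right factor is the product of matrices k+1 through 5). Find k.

2

Adjacent pairs: A_1A_2 = 10·8·2 = 160; A_2A_3 = 8·2·32 = 512; A_3A_4 = 2·32·9 = 576; A_4A_5 = 32·9·6 = 1728.
Length 3: A_1..A_3: k=1: 0+512+10·8·32=3072; k=2: 160+0+10·2·32=800 → min 800 | A_2..A_4: k=2: 0+576+8·2·9=720; k=3: 512+0+8·32·9=2816 → min 720 | A_3..A_5: k=3: 0+1728+2·32·6=2112; k=4: 576+0+2·9·6=684 → min 684.
Length 4: A_1..A_4: k=1: 0+720+10·8·9=1440; k=2: 160+576+10·2·9=916; k=3: 800+0+10·32·9=3680 → min 916 | A_2..A_5: k=2: 0+684+8·2·6=780; k=3: 512+1728+8·32·6=3776; k=4: 720+0+8·9·6=1152 → min 780.
Top-level splits: k=1: (A_1..A_1)·(A_2..A_5) → 0+780+10·8·6 = 1260; k=2: (A_1..A_2)·(A_3..A_5) → 160+684+10·2·6 = 964; k=3: (A_1..A_3)·(A_4..A_5) → 800+1728+10·32·6 = 4448; k=4: (A_1..A_4)·(A_5..A_5) → 916+0+10·9·6 = 1456.
Best split is after A_2, i.e. k = 2.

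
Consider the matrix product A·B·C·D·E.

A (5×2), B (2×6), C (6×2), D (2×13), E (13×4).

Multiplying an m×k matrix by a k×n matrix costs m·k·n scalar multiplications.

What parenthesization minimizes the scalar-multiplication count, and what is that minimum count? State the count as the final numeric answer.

Adjacent pairs: AB = 5·2·6 = 60; BC = 2·6·2 = 24; CD = 6·2·13 = 156; DE = 2·13·4 = 104.
Length 3: A..C: k=1: 0+24+5·2·2=44; k=2: 60+0+5·6·2=120 → min 44 | B..D: k=2: 0+156+2·6·13=312; k=3: 24+0+2·2·13=76 → min 76 | C..E: k=3: 0+104+6·2·4=152; k=4: 156+0+6·13·4=468 → min 152.
Length 4: A..D: k=1: 0+76+5·2·13=206; k=2: 60+156+5·6·13=606; k=3: 44+0+5·2·13=174 → min 174 | B..E: k=2: 0+152+2·6·4=200; k=3: 24+104+2·2·4=144; k=4: 76+0+2·13·4=180 → min 144.
Length 5: A..E: k=1: 0+144+5·2·4=184; k=2: 60+152+5·6·4=332; k=3: 44+104+5·2·4=188; k=4: 174+0+5·13·4=434 → min 184.
Optimal parenthesization: (A·((B·C)·(D·E))) with cost 184.

184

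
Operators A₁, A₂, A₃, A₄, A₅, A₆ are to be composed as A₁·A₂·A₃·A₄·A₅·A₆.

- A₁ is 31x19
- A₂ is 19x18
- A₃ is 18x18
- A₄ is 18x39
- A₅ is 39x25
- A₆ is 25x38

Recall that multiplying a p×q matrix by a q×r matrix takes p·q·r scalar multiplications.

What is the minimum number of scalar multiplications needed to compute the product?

Adjacent pairs: A₁A₂ = 31·19·18 = 10602; A₂A₃ = 19·18·18 = 6156; A₃A₄ = 18·18·39 = 12636; A₄A₅ = 18·39·25 = 17550; A₅A₆ = 39·25·38 = 37050.
Length 3: A₁..A₃: k=1: 0+6156+31·19·18=16758; k=2: 10602+0+31·18·18=20646 → min 16758 | A₂..A₄: k=2: 0+12636+19·18·39=25974; k=3: 6156+0+19·18·39=19494 → min 19494 | A₃..A₅: k=3: 0+17550+18·18·25=25650; k=4: 12636+0+18·39·25=30186 → min 25650 | A₄..A₆: k=4: 0+37050+18·39·38=63726; k=5: 17550+0+18·25·38=34650 → min 34650.
Length 4: A₁..A₄: k=1: 0+19494+31·19·39=42465; k=2: 10602+12636+31·18·39=45000; k=3: 16758+0+31·18·39=38520 → min 38520 | A₂..A₅: k=2: 0+25650+19·18·25=34200; k=3: 6156+17550+19·18·25=32256; k=4: 19494+0+19·39·25=38019 → min 32256 | A₃..A₆: k=3: 0+34650+18·18·38=46962; k=4: 12636+37050+18·39·38=76362; k=5: 25650+0+18·25·38=42750 → min 42750.
Length 5: A₁..A₅: k=1: 0+32256+31·19·25=46981; k=2: 10602+25650+31·18·25=50202; k=3: 16758+17550+31·18·25=48258; k=4: 38520+0+31·39·25=68745 → min 46981 | A₂..A₆: k=2: 0+42750+19·18·38=55746; k=3: 6156+34650+19·18·38=53802; k=4: 19494+37050+19·39·38=84702; k=5: 32256+0+19·25·38=50306 → min 50306.
Length 6: A₁..A₆: k=1: 0+50306+31·19·38=72688; k=2: 10602+42750+31·18·38=74556; k=3: 16758+34650+31·18·38=72612; k=4: 38520+37050+31·39·38=121512; k=5: 46981+0+31·25·38=76431 → min 72612.
Optimal order: ((A₁·(A₂·A₃))·((A₄·A₅)·A₆)) with cost 72612.

72612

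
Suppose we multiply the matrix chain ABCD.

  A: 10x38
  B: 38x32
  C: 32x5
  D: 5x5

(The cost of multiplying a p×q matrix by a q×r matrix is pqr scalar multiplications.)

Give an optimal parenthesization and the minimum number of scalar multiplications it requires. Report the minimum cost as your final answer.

Adjacent pairs: AB = 10·38·32 = 12160; BC = 38·32·5 = 6080; CD = 32·5·5 = 800.
Length 3: A..C: k=1: 0+6080+10·38·5=7980; k=2: 12160+0+10·32·5=13760 → min 7980 | B..D: k=2: 0+800+38·32·5=6880; k=3: 6080+0+38·5·5=7030 → min 6880.
Length 4: A..D: k=1: 0+6880+10·38·5=8780; k=2: 12160+800+10·32·5=14560; k=3: 7980+0+10·5·5=8230 → min 8230.
Optimal parenthesization: ((A(BC))D) with cost 8230.

8230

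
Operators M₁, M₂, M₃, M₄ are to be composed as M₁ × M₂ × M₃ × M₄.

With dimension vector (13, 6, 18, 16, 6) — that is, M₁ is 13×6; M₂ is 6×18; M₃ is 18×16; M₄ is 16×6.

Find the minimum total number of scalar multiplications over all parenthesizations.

2772

Adjacent pairs: M₁M₂ = 13·6·18 = 1404; M₂M₃ = 6·18·16 = 1728; M₃M₄ = 18·16·6 = 1728.
Length 3: M₁..M₃: k=1: 0+1728+13·6·16=2976; k=2: 1404+0+13·18·16=5148 → min 2976 | M₂..M₄: k=2: 0+1728+6·18·6=2376; k=3: 1728+0+6·16·6=2304 → min 2304.
Length 4: M₁..M₄: k=1: 0+2304+13·6·6=2772; k=2: 1404+1728+13·18·6=4536; k=3: 2976+0+13·16·6=4224 → min 2772.
Optimal order: (M₁ × ((M₂ × M₃) × M₄)) with cost 2772.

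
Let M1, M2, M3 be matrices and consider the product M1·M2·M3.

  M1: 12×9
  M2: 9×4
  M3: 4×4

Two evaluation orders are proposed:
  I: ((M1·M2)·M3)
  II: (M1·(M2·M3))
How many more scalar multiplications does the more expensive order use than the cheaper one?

48

Order I = ((M1·M2)·M3): (M1·M2): 12×9 by 9×4 → 12×4, cost 12·9·4 = 432; ((M1·M2)·M3): 12×4 by 4×4 → 12×4, cost 12·4·4 = 192; cumulative 624. Total 624.
Order II = (M1·(M2·M3)): (M2·M3): 9×4 by 4×4 → 9×4, cost 9·4·4 = 144; (M1·(M2·M3)): 12×9 by 9×4 → 12×4, cost 12·9·4 = 432; cumulative 576. Total 576.
Difference: |624 − 576| = 48.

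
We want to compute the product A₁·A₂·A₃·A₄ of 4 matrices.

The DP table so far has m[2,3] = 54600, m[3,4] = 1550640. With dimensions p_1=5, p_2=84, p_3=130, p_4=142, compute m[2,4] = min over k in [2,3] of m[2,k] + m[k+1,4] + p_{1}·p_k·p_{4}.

m[2,4] = min over k∈[2,3] of m[2,k]+m[k+1,4]+p_{1}·p_k·p_{4}.
k=2: 0 + 1550640 + 5·84·142 = 1610280; k=3: 54600 + 0 + 5·130·142 = 146900.
Minimum: 146900 at k=3.

146900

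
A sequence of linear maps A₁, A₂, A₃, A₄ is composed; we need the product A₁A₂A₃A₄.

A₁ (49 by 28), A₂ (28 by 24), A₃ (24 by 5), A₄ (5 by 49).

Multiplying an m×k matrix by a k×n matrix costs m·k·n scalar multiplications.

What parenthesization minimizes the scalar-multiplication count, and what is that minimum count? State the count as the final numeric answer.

Adjacent pairs: A₁A₂ = 49·28·24 = 32928; A₂A₃ = 28·24·5 = 3360; A₃A₄ = 24·5·49 = 5880.
Length 3: A₁..A₃: k=1: 0+3360+49·28·5=10220; k=2: 32928+0+49·24·5=38808 → min 10220 | A₂..A₄: k=2: 0+5880+28·24·49=38808; k=3: 3360+0+28·5·49=10220 → min 10220.
Length 4: A₁..A₄: k=1: 0+10220+49·28·49=77448; k=2: 32928+5880+49·24·49=96432; k=3: 10220+0+49·5·49=22225 → min 22225.
Optimal parenthesization: ((A₁(A₂A₃))A₄) with cost 22225.

22225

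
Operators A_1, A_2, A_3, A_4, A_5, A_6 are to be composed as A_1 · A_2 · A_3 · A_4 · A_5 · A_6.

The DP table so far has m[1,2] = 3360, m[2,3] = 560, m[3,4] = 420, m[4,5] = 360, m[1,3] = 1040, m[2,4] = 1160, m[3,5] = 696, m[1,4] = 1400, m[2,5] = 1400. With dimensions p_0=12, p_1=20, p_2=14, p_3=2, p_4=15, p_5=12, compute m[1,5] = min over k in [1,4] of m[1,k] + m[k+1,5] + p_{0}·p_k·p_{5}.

1688

m[1,5] = min over k∈[1,4] of m[1,k]+m[k+1,5]+p_{0}·p_k·p_{5}.
k=1: 0 + 1400 + 12·20·12 = 4280; k=2: 3360 + 696 + 12·14·12 = 6072; k=3: 1040 + 360 + 12·2·12 = 1688; k=4: 1400 + 0 + 12·15·12 = 3560.
Minimum: 1688 at k=3.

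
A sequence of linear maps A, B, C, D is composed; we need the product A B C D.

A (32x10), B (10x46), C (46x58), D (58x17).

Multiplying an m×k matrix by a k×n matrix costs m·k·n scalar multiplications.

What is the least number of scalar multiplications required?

Adjacent pairs: AB = 32·10·46 = 14720; BC = 10·46·58 = 26680; CD = 46·58·17 = 45356.
Length 3: A..C: k=1: 0+26680+32·10·58=45240; k=2: 14720+0+32·46·58=100096 → min 45240 | B..D: k=2: 0+45356+10·46·17=53176; k=3: 26680+0+10·58·17=36540 → min 36540.
Length 4: A..D: k=1: 0+36540+32·10·17=41980; k=2: 14720+45356+32·46·17=85100; k=3: 45240+0+32·58·17=76792 → min 41980.
Optimal order: (A ((B C) D)) with cost 41980.

41980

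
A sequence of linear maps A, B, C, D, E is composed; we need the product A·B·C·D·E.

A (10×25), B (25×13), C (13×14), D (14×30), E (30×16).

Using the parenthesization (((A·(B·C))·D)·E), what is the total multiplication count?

(B·C): 25×13 by 13×14 → 25×14, cost 25·13·14 = 4550
(A·(B·C)): 10×25 by 25×14 → 10×14, cost 10·25·14 = 3500; cumulative 8050
((A·(B·C))·D): 10×14 by 14×30 → 10×30, cost 10·14·30 = 4200; cumulative 12250
(((A·(B·C))·D)·E): 10×30 by 30×16 → 10×16, cost 10·30·16 = 4800; cumulative 17050
Total: 17050 scalar multiplications.

17050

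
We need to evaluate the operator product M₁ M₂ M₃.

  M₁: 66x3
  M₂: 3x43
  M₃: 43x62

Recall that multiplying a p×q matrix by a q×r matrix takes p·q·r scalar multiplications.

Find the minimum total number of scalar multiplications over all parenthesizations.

Order (M₁ (M₂ M₃)): (M₂ M₃): 3×43 by 43×62 → 3×62, cost 3·43·62 = 7998; (M₁ (M₂ M₃)): 66×3 by 3×62 → 66×62, cost 66·3·62 = 12276; cumulative 20274. Total 20274.
Order ((M₁ M₂) M₃): (M₁ M₂): 66×3 by 3×43 → 66×43, cost 66·3·43 = 8514; ((M₁ M₂) M₃): 66×43 by 43×62 → 66×62, cost 66·43·62 = 175956; cumulative 184470. Total 184470.
Minimum: 20274.

20274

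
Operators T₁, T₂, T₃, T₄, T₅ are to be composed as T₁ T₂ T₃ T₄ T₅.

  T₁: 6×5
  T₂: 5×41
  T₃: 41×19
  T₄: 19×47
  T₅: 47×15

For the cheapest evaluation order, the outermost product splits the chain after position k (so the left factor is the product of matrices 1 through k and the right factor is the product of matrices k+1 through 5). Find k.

Adjacent pairs: T₁T₂ = 6·5·41 = 1230; T₂T₃ = 5·41·19 = 3895; T₃T₄ = 41·19·47 = 36613; T₄T₅ = 19·47·15 = 13395.
Length 3: T₁..T₃: k=1: 0+3895+6·5·19=4465; k=2: 1230+0+6·41·19=5904 → min 4465 | T₂..T₄: k=2: 0+36613+5·41·47=46248; k=3: 3895+0+5·19·47=8360 → min 8360 | T₃..T₅: k=3: 0+13395+41·19·15=25080; k=4: 36613+0+41·47·15=65518 → min 25080.
Length 4: T₁..T₄: k=1: 0+8360+6·5·47=9770; k=2: 1230+36613+6·41·47=49405; k=3: 4465+0+6·19·47=9823 → min 9770 | T₂..T₅: k=2: 0+25080+5·41·15=28155; k=3: 3895+13395+5·19·15=18715; k=4: 8360+0+5·47·15=11885 → min 11885.
Top-level splits: k=1: (T₁..T₁)·(T₂..T₅) → 0+11885+6·5·15 = 12335; k=2: (T₁..T₂)·(T₃..T₅) → 1230+25080+6·41·15 = 30000; k=3: (T₁..T₃)·(T₄..T₅) → 4465+13395+6·19·15 = 19570; k=4: (T₁..T₄)·(T₅..T₅) → 9770+0+6·47·15 = 14000.
Best split is after T₁, i.e. k = 1.

1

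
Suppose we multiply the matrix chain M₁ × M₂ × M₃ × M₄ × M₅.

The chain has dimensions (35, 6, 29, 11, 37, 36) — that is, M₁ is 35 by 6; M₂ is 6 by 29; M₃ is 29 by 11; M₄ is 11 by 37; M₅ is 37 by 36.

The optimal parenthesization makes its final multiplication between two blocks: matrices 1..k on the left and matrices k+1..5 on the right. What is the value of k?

1

Adjacent pairs: M₁M₂ = 35·6·29 = 6090; M₂M₃ = 6·29·11 = 1914; M₃M₄ = 29·11·37 = 11803; M₄M₅ = 11·37·36 = 14652.
Length 3: M₁..M₃: k=1: 0+1914+35·6·11=4224; k=2: 6090+0+35·29·11=17255 → min 4224 | M₂..M₄: k=2: 0+11803+6·29·37=18241; k=3: 1914+0+6·11·37=4356 → min 4356 | M₃..M₅: k=3: 0+14652+29·11·36=26136; k=4: 11803+0+29·37·36=50431 → min 26136.
Length 4: M₁..M₄: k=1: 0+4356+35·6·37=12126; k=2: 6090+11803+35·29·37=55448; k=3: 4224+0+35·11·37=18469 → min 12126 | M₂..M₅: k=2: 0+26136+6·29·36=32400; k=3: 1914+14652+6·11·36=18942; k=4: 4356+0+6·37·36=12348 → min 12348.
Top-level splits: k=1: (M₁..M₁)·(M₂..M₅) → 0+12348+35·6·36 = 19908; k=2: (M₁..M₂)·(M₃..M₅) → 6090+26136+35·29·36 = 68766; k=3: (M₁..M₃)·(M₄..M₅) → 4224+14652+35·11·36 = 32736; k=4: (M₁..M₄)·(M₅..M₅) → 12126+0+35·37·36 = 58746.
Best split is after M₁, i.e. k = 1.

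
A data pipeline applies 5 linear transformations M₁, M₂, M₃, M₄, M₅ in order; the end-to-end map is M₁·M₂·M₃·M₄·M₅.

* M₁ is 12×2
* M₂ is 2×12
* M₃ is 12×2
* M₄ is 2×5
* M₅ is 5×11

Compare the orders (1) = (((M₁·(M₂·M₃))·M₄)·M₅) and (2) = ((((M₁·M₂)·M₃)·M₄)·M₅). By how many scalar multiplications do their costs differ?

480

Order (1) = (((M₁·(M₂·M₃))·M₄)·M₅): (M₂·M₃): 2×12 by 12×2 → 2×2, cost 2·12·2 = 48; (M₁·(M₂·M₃)): 12×2 by 2×2 → 12×2, cost 12·2·2 = 48; cumulative 96; ((M₁·(M₂·M₃))·M₄): 12×2 by 2×5 → 12×5, cost 12·2·5 = 120; cumulative 216; (((M₁·(M₂·M₃))·M₄)·M₅): 12×5 by 5×11 → 12×11, cost 12·5·11 = 660; cumulative 876. Total 876.
Order (2) = ((((M₁·M₂)·M₃)·M₄)·M₅): (M₁·M₂): 12×2 by 2×12 → 12×12, cost 12·2·12 = 288; ((M₁·M₂)·M₃): 12×12 by 12×2 → 12×2, cost 12·12·2 = 288; cumulative 576; (((M₁·M₂)·M₃)·M₄): 12×2 by 2×5 → 12×5, cost 12·2·5 = 120; cumulative 696; ((((M₁·M₂)·M₃)·M₄)·M₅): 12×5 by 5×11 → 12×11, cost 12·5·11 = 660; cumulative 1356. Total 1356.
Difference: |876 − 1356| = 480.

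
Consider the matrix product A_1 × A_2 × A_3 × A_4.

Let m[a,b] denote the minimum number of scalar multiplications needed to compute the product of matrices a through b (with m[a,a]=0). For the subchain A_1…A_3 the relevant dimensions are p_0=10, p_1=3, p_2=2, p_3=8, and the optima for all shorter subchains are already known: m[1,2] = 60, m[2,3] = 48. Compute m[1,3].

220

m[1,3] = min over k∈[1,2] of m[1,k]+m[k+1,3]+p_{0}·p_k·p_{3}.
k=1: 0 + 48 + 10·3·8 = 288; k=2: 60 + 0 + 10·2·8 = 220.
Minimum: 220 at k=2.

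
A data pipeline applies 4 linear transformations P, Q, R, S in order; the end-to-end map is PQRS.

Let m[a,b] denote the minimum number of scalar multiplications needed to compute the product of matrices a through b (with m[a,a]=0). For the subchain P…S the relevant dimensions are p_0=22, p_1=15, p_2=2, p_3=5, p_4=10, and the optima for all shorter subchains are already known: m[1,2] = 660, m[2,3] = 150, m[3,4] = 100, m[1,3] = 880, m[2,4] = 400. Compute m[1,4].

m[1,4] = min over k∈[1,3] of m[1,k]+m[k+1,4]+p_{0}·p_k·p_{4}.
k=1: 0 + 400 + 22·15·10 = 3700; k=2: 660 + 100 + 22·2·10 = 1200; k=3: 880 + 0 + 22·5·10 = 1980.
Minimum: 1200 at k=2.

1200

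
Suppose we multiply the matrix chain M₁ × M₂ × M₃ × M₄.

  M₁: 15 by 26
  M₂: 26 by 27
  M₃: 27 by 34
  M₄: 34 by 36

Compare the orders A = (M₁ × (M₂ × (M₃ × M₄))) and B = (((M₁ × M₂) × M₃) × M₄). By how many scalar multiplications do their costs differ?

Order A = (M₁ × (M₂ × (M₃ × M₄))): (M₃ × M₄): 27×34 by 34×36 → 27×36, cost 27·34·36 = 33048; (M₂ × (M₃ × M₄)): 26×27 by 27×36 → 26×36, cost 26·27·36 = 25272; cumulative 58320; (M₁ × (M₂ × (M₃ × M₄))): 15×26 by 26×36 → 15×36, cost 15·26·36 = 14040; cumulative 72360. Total 72360.
Order B = (((M₁ × M₂) × M₃) × M₄): (M₁ × M₂): 15×26 by 26×27 → 15×27, cost 15·26·27 = 10530; ((M₁ × M₂) × M₃): 15×27 by 27×34 → 15×34, cost 15·27·34 = 13770; cumulative 24300; (((M₁ × M₂) × M₃) × M₄): 15×34 by 34×36 → 15×36, cost 15·34·36 = 18360; cumulative 42660. Total 42660.
Difference: |72360 − 42660| = 29700.

29700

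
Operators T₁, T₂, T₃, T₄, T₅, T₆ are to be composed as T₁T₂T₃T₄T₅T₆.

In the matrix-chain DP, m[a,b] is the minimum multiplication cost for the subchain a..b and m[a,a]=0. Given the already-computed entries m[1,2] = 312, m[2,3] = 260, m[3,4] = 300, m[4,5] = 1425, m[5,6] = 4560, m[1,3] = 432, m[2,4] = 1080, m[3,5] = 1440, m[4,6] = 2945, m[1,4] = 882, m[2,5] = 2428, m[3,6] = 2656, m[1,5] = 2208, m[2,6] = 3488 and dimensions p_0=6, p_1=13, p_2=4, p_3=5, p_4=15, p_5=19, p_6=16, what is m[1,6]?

3352

m[1,6] = min over k∈[1,5] of m[1,k]+m[k+1,6]+p_{0}·p_k·p_{6}.
k=1: 0 + 3488 + 6·13·16 = 4736; k=2: 312 + 2656 + 6·4·16 = 3352; k=3: 432 + 2945 + 6·5·16 = 3857; k=4: 882 + 4560 + 6·15·16 = 6882; k=5: 2208 + 0 + 6·19·16 = 4032.
Minimum: 3352 at k=2.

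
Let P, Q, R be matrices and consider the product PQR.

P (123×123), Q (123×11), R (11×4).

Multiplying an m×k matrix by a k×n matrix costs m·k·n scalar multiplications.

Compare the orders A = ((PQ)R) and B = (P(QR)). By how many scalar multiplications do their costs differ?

Order A = ((PQ)R): (PQ): 123×123 by 123×11 → 123×11, cost 123·123·11 = 166419; ((PQ)R): 123×11 by 11×4 → 123×4, cost 123·11·4 = 5412; cumulative 171831. Total 171831.
Order B = (P(QR)): (QR): 123×11 by 11×4 → 123×4, cost 123·11·4 = 5412; (P(QR)): 123×123 by 123×4 → 123×4, cost 123·123·4 = 60516; cumulative 65928. Total 65928.
Difference: |171831 − 65928| = 105903.

105903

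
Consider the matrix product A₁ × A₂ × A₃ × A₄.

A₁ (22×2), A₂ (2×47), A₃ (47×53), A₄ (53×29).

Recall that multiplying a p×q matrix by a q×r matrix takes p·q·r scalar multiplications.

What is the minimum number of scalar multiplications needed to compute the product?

9332

Adjacent pairs: A₁A₂ = 22·2·47 = 2068; A₂A₃ = 2·47·53 = 4982; A₃A₄ = 47·53·29 = 72239.
Length 3: A₁..A₃: k=1: 0+4982+22·2·53=7314; k=2: 2068+0+22·47·53=56870 → min 7314 | A₂..A₄: k=2: 0+72239+2·47·29=74965; k=3: 4982+0+2·53·29=8056 → min 8056.
Length 4: A₁..A₄: k=1: 0+8056+22·2·29=9332; k=2: 2068+72239+22·47·29=104293; k=3: 7314+0+22·53·29=41128 → min 9332.
Optimal order: (A₁ × ((A₂ × A₃) × A₄)) with cost 9332.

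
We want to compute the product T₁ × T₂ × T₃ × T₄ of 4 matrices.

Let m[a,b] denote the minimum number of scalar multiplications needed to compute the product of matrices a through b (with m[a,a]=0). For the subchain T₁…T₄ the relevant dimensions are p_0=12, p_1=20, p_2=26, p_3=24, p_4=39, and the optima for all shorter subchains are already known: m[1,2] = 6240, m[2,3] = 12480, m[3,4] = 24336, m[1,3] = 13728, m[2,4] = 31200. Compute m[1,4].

24960

m[1,4] = min over k∈[1,3] of m[1,k]+m[k+1,4]+p_{0}·p_k·p_{4}.
k=1: 0 + 31200 + 12·20·39 = 40560; k=2: 6240 + 24336 + 12·26·39 = 42744; k=3: 13728 + 0 + 12·24·39 = 24960.
Minimum: 24960 at k=3.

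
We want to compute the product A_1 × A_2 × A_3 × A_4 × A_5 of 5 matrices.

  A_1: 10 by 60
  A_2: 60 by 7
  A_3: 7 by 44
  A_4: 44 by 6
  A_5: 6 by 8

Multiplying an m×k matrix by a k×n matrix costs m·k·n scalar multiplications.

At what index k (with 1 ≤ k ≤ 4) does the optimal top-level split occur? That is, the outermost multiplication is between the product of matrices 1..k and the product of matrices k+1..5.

Adjacent pairs: A_1A_2 = 10·60·7 = 4200; A_2A_3 = 60·7·44 = 18480; A_3A_4 = 7·44·6 = 1848; A_4A_5 = 44·6·8 = 2112.
Length 3: A_1..A_3: k=1: 0+18480+10·60·44=44880; k=2: 4200+0+10·7·44=7280 → min 7280 | A_2..A_4: k=2: 0+1848+60·7·6=4368; k=3: 18480+0+60·44·6=34320 → min 4368 | A_3..A_5: k=3: 0+2112+7·44·8=4576; k=4: 1848+0+7·6·8=2184 → min 2184.
Length 4: A_1..A_4: k=1: 0+4368+10·60·6=7968; k=2: 4200+1848+10·7·6=6468; k=3: 7280+0+10·44·6=9920 → min 6468 | A_2..A_5: k=2: 0+2184+60·7·8=5544; k=3: 18480+2112+60·44·8=41712; k=4: 4368+0+60·6·8=7248 → min 5544.
Top-level splits: k=1: (A_1..A_1)·(A_2..A_5) → 0+5544+10·60·8 = 10344; k=2: (A_1..A_2)·(A_3..A_5) → 4200+2184+10·7·8 = 6944; k=3: (A_1..A_3)·(A_4..A_5) → 7280+2112+10·44·8 = 12912; k=4: (A_1..A_4)·(A_5..A_5) → 6468+0+10·6·8 = 6948.
Best split is after A_2, i.e. k = 2.

2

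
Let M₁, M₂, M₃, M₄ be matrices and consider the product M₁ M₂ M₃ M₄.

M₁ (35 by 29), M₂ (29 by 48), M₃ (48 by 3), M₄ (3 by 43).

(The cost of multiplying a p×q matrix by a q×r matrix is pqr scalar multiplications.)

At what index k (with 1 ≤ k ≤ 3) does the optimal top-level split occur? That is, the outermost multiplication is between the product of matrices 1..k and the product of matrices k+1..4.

Adjacent pairs: M₁M₂ = 35·29·48 = 48720; M₂M₃ = 29·48·3 = 4176; M₃M₄ = 48·3·43 = 6192.
Length 3: M₁..M₃: k=1: 0+4176+35·29·3=7221; k=2: 48720+0+35·48·3=53760 → min 7221 | M₂..M₄: k=2: 0+6192+29·48·43=66048; k=3: 4176+0+29·3·43=7917 → min 7917.
Top-level splits: k=1: (M₁..M₁)·(M₂..M₄) → 0+7917+35·29·43 = 51562; k=2: (M₁..M₂)·(M₃..M₄) → 48720+6192+35·48·43 = 127152; k=3: (M₁..M₃)·(M₄..M₄) → 7221+0+35·3·43 = 11736.
Best split is after M₃, i.e. k = 3.

3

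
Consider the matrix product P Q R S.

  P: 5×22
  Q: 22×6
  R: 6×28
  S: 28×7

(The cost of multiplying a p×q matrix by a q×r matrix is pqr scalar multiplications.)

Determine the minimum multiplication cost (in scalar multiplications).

2046

Adjacent pairs: PQ = 5·22·6 = 660; QR = 22·6·28 = 3696; RS = 6·28·7 = 1176.
Length 3: P..R: k=1: 0+3696+5·22·28=6776; k=2: 660+0+5·6·28=1500 → min 1500 | Q..S: k=2: 0+1176+22·6·7=2100; k=3: 3696+0+22·28·7=8008 → min 2100.
Length 4: P..S: k=1: 0+2100+5·22·7=2870; k=2: 660+1176+5·6·7=2046; k=3: 1500+0+5·28·7=2480 → min 2046.
Optimal order: ((P Q) (R S)) with cost 2046.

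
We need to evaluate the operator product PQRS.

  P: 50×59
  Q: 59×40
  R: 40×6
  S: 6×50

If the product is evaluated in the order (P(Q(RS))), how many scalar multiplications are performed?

277500

(RS): 40×6 by 6×50 → 40×50, cost 40·6·50 = 12000
(Q(RS)): 59×40 by 40×50 → 59×50, cost 59·40·50 = 118000; cumulative 130000
(P(Q(RS))): 50×59 by 59×50 → 50×50, cost 50·59·50 = 147500; cumulative 277500
Total: 277500 scalar multiplications.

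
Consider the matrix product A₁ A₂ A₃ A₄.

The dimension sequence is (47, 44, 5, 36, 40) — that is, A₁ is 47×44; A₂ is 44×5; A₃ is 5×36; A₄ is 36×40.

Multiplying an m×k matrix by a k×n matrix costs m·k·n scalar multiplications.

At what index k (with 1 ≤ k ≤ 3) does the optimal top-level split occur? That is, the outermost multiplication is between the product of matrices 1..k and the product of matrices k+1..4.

2

Adjacent pairs: A₁A₂ = 47·44·5 = 10340; A₂A₃ = 44·5·36 = 7920; A₃A₄ = 5·36·40 = 7200.
Length 3: A₁..A₃: k=1: 0+7920+47·44·36=82368; k=2: 10340+0+47·5·36=18800 → min 18800 | A₂..A₄: k=2: 0+7200+44·5·40=16000; k=3: 7920+0+44·36·40=71280 → min 16000.
Top-level splits: k=1: (A₁..A₁)·(A₂..A₄) → 0+16000+47·44·40 = 98720; k=2: (A₁..A₂)·(A₃..A₄) → 10340+7200+47·5·40 = 26940; k=3: (A₁..A₃)·(A₄..A₄) → 18800+0+47·36·40 = 86480.
Best split is after A₂, i.e. k = 2.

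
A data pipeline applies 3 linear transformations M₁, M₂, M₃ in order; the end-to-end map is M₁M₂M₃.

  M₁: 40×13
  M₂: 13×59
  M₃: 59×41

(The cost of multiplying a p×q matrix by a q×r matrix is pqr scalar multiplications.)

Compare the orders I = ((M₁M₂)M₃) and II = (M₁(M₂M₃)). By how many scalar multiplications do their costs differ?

74673

Order I = ((M₁M₂)M₃): (M₁M₂): 40×13 by 13×59 → 40×59, cost 40·13·59 = 30680; ((M₁M₂)M₃): 40×59 by 59×41 → 40×41, cost 40·59·41 = 96760; cumulative 127440. Total 127440.
Order II = (M₁(M₂M₃)): (M₂M₃): 13×59 by 59×41 → 13×41, cost 13·59·41 = 31447; (M₁(M₂M₃)): 40×13 by 13×41 → 40×41, cost 40·13·41 = 21320; cumulative 52767. Total 52767.
Difference: |127440 − 52767| = 74673.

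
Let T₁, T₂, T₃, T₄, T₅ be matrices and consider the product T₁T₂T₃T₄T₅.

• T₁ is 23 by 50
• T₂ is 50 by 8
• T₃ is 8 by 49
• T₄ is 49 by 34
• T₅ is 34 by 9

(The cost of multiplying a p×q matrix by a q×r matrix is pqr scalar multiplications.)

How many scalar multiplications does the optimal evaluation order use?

Adjacent pairs: T₁T₂ = 23·50·8 = 9200; T₂T₃ = 50·8·49 = 19600; T₃T₄ = 8·49·34 = 13328; T₄T₅ = 49·34·9 = 14994.
Length 3: T₁..T₃: k=1: 0+19600+23·50·49=75950; k=2: 9200+0+23·8·49=18216 → min 18216 | T₂..T₄: k=2: 0+13328+50·8·34=26928; k=3: 19600+0+50·49·34=102900 → min 26928 | T₃..T₅: k=3: 0+14994+8·49·9=18522; k=4: 13328+0+8·34·9=15776 → min 15776.
Length 4: T₁..T₄: k=1: 0+26928+23·50·34=66028; k=2: 9200+13328+23·8·34=28784; k=3: 18216+0+23·49·34=56534 → min 28784 | T₂..T₅: k=2: 0+15776+50·8·9=19376; k=3: 19600+14994+50·49·9=56644; k=4: 26928+0+50·34·9=42228 → min 19376.
Length 5: T₁..T₅: k=1: 0+19376+23·50·9=29726; k=2: 9200+15776+23·8·9=26632; k=3: 18216+14994+23·49·9=43353; k=4: 28784+0+23·34·9=35822 → min 26632.
Optimal order: ((T₁T₂)((T₃T₄)T₅)) with cost 26632.

26632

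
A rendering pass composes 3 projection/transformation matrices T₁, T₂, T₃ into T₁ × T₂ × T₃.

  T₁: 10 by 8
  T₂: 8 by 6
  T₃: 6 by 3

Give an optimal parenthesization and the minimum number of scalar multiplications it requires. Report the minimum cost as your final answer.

(T₁ × (T₂ × T₃)): cost 384.
((T₁ × T₂) × T₃): cost 660.
Optimal: (T₁ × (T₂ × T₃)) with cost 384.

384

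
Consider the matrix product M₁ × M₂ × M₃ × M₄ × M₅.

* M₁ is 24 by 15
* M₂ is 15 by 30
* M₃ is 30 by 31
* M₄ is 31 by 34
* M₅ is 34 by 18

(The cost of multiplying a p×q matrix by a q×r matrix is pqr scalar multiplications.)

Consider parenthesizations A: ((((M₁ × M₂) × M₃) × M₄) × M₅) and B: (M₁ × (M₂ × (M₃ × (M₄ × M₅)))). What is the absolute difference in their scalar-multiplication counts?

Order A = ((((M₁ × M₂) × M₃) × M₄) × M₅): (M₁ × M₂): 24×15 by 15×30 → 24×30, cost 24·15·30 = 10800; ((M₁ × M₂) × M₃): 24×30 by 30×31 → 24×31, cost 24·30·31 = 22320; cumulative 33120; (((M₁ × M₂) × M₃) × M₄): 24×31 by 31×34 → 24×34, cost 24·31·34 = 25296; cumulative 58416; ((((M₁ × M₂) × M₃) × M₄) × M₅): 24×34 by 34×18 → 24×18, cost 24·34·18 = 14688; cumulative 73104. Total 73104.
Order B = (M₁ × (M₂ × (M₃ × (M₄ × M₅)))): (M₄ × M₅): 31×34 by 34×18 → 31×18, cost 31·34·18 = 18972; (M₃ × (M₄ × M₅)): 30×31 by 31×18 → 30×18, cost 30·31·18 = 16740; cumulative 35712; (M₂ × (M₃ × (M₄ × M₅))): 15×30 by 30×18 → 15×18, cost 15·30·18 = 8100; cumulative 43812; (M₁ × (M₂ × (M₃ × (M₄ × M₅)))): 24×15 by 15×18 → 24×18, cost 24·15·18 = 6480; cumulative 50292. Total 50292.
Difference: |73104 − 50292| = 22812.

22812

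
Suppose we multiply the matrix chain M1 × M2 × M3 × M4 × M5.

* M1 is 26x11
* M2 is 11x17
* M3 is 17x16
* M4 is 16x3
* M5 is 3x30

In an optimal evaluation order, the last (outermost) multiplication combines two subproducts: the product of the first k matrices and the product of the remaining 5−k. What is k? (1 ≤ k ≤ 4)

4

Adjacent pairs: M1M2 = 26·11·17 = 4862; M2M3 = 11·17·16 = 2992; M3M4 = 17·16·3 = 816; M4M5 = 16·3·30 = 1440.
Length 3: M1..M3: k=1: 0+2992+26·11·16=7568; k=2: 4862+0+26·17·16=11934 → min 7568 | M2..M4: k=2: 0+816+11·17·3=1377; k=3: 2992+0+11·16·3=3520 → min 1377 | M3..M5: k=3: 0+1440+17·16·30=9600; k=4: 816+0+17·3·30=2346 → min 2346.
Length 4: M1..M4: k=1: 0+1377+26·11·3=2235; k=2: 4862+816+26·17·3=7004; k=3: 7568+0+26·16·3=8816 → min 2235 | M2..M5: k=2: 0+2346+11·17·30=7956; k=3: 2992+1440+11·16·30=9712; k=4: 1377+0+11·3·30=2367 → min 2367.
Top-level splits: k=1: (M1..M1)·(M2..M5) → 0+2367+26·11·30 = 10947; k=2: (M1..M2)·(M3..M5) → 4862+2346+26·17·30 = 20468; k=3: (M1..M3)·(M4..M5) → 7568+1440+26·16·30 = 21488; k=4: (M1..M4)·(M5..M5) → 2235+0+26·3·30 = 4575.
Best split is after M4, i.e. k = 4.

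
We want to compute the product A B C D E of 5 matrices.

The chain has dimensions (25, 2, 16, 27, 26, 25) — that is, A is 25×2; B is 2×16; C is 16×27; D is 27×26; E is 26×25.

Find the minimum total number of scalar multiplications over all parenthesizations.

4818

Adjacent pairs: AB = 25·2·16 = 800; BC = 2·16·27 = 864; CD = 16·27·26 = 11232; DE = 27·26·25 = 17550.
Length 3: A..C: k=1: 0+864+25·2·27=2214; k=2: 800+0+25·16·27=11600 → min 2214 | B..D: k=2: 0+11232+2·16·26=12064; k=3: 864+0+2·27·26=2268 → min 2268 | C..E: k=3: 0+17550+16·27·25=28350; k=4: 11232+0+16·26·25=21632 → min 21632.
Length 4: A..D: k=1: 0+2268+25·2·26=3568; k=2: 800+11232+25·16·26=22432; k=3: 2214+0+25·27·26=19764 → min 3568 | B..E: k=2: 0+21632+2·16·25=22432; k=3: 864+17550+2·27·25=19764; k=4: 2268+0+2·26·25=3568 → min 3568.
Length 5: A..E: k=1: 0+3568+25·2·25=4818; k=2: 800+21632+25·16·25=32432; k=3: 2214+17550+25·27·25=36639; k=4: 3568+0+25·26·25=19818 → min 4818.
Optimal order: (A (((B C) D) E)) with cost 4818.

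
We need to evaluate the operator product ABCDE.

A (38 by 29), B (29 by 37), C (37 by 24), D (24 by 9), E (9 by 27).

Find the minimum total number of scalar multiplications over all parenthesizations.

Adjacent pairs: AB = 38·29·37 = 40774; BC = 29·37·24 = 25752; CD = 37·24·9 = 7992; DE = 24·9·27 = 5832.
Length 3: A..C: k=1: 0+25752+38·29·24=52200; k=2: 40774+0+38·37·24=74518 → min 52200 | B..D: k=2: 0+7992+29·37·9=17649; k=3: 25752+0+29·24·9=32016 → min 17649 | C..E: k=3: 0+5832+37·24·27=29808; k=4: 7992+0+37·9·27=16983 → min 16983.
Length 4: A..D: k=1: 0+17649+38·29·9=27567; k=2: 40774+7992+38·37·9=61420; k=3: 52200+0+38·24·9=60408 → min 27567 | B..E: k=2: 0+16983+29·37·27=45954; k=3: 25752+5832+29·24·27=50376; k=4: 17649+0+29·9·27=24696 → min 24696.
Length 5: A..E: k=1: 0+24696+38·29·27=54450; k=2: 40774+16983+38·37·27=95719; k=3: 52200+5832+38·24·27=82656; k=4: 27567+0+38·9·27=36801 → min 36801.
Optimal order: ((A(B(CD)))E) with cost 36801.

36801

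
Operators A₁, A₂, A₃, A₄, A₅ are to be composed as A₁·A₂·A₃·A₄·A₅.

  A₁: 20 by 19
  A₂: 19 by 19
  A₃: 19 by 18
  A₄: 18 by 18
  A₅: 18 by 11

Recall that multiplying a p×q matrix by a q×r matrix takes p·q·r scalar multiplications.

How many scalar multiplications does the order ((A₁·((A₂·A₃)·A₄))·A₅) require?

23454

(A₂·A₃): 19×19 by 19×18 → 19×18, cost 19·19·18 = 6498
((A₂·A₃)·A₄): 19×18 by 18×18 → 19×18, cost 19·18·18 = 6156; cumulative 12654
(A₁·((A₂·A₃)·A₄)): 20×19 by 19×18 → 20×18, cost 20·19·18 = 6840; cumulative 19494
((A₁·((A₂·A₃)·A₄))·A₅): 20×18 by 18×11 → 20×11, cost 20·18·11 = 3960; cumulative 23454
Total: 23454 scalar multiplications.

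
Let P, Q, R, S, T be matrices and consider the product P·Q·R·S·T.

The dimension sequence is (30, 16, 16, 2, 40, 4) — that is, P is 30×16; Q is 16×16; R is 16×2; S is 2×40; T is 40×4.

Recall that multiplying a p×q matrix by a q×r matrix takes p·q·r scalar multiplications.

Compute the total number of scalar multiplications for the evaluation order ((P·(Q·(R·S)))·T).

(R·S): 16×2 by 2×40 → 16×40, cost 16·2·40 = 1280
(Q·(R·S)): 16×16 by 16×40 → 16×40, cost 16·16·40 = 10240; cumulative 11520
(P·(Q·(R·S))): 30×16 by 16×40 → 30×40, cost 30·16·40 = 19200; cumulative 30720
((P·(Q·(R·S)))·T): 30×40 by 40×4 → 30×4, cost 30·40·4 = 4800; cumulative 35520
Total: 35520 scalar multiplications.

35520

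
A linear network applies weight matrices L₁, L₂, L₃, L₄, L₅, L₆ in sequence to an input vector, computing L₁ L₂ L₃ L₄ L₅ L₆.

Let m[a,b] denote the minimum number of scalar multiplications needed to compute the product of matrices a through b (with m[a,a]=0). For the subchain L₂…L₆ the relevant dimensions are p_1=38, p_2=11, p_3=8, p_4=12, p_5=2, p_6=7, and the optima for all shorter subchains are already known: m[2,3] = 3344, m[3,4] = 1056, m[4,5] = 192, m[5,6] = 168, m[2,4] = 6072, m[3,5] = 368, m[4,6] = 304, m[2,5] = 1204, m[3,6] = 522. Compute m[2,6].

1736

m[2,6] = min over k∈[2,5] of m[2,k]+m[k+1,6]+p_{1}·p_k·p_{6}.
k=2: 0 + 522 + 38·11·7 = 3448; k=3: 3344 + 304 + 38·8·7 = 5776; k=4: 6072 + 168 + 38·12·7 = 9432; k=5: 1204 + 0 + 38·2·7 = 1736.
Minimum: 1736 at k=5.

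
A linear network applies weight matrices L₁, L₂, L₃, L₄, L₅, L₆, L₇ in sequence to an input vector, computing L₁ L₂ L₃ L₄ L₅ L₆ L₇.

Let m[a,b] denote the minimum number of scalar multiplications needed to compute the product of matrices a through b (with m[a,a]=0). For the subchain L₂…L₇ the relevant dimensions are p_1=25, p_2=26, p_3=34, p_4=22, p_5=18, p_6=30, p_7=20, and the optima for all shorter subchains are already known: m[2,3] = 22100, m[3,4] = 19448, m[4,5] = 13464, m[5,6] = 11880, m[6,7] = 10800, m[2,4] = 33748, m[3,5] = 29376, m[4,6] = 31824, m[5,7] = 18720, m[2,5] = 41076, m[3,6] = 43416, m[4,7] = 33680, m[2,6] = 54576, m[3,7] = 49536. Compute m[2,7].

m[2,7] = min over k∈[2,6] of m[2,k]+m[k+1,7]+p_{1}·p_k·p_{7}.
k=2: 0 + 49536 + 25·26·20 = 62536; k=3: 22100 + 33680 + 25·34·20 = 72780; k=4: 33748 + 18720 + 25·22·20 = 63468; k=5: 41076 + 10800 + 25·18·20 = 60876; k=6: 54576 + 0 + 25·30·20 = 69576.
Minimum: 60876 at k=5.

60876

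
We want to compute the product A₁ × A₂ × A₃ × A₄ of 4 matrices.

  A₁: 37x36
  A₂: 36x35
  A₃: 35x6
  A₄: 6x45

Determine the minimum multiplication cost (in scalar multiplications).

Adjacent pairs: A₁A₂ = 37·36·35 = 46620; A₂A₃ = 36·35·6 = 7560; A₃A₄ = 35·6·45 = 9450.
Length 3: A₁..A₃: k=1: 0+7560+37·36·6=15552; k=2: 46620+0+37·35·6=54390 → min 15552 | A₂..A₄: k=2: 0+9450+36·35·45=66150; k=3: 7560+0+36·6·45=17280 → min 17280.
Length 4: A₁..A₄: k=1: 0+17280+37·36·45=77220; k=2: 46620+9450+37·35·45=114345; k=3: 15552+0+37·6·45=25542 → min 25542.
Optimal order: ((A₁ × (A₂ × A₃)) × A₄) with cost 25542.

25542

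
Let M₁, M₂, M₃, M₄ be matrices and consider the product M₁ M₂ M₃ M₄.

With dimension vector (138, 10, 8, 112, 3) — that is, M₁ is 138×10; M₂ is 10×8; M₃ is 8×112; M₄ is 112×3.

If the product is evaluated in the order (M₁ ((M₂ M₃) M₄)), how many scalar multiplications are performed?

16460

(M₂ M₃): 10×8 by 8×112 → 10×112, cost 10·8·112 = 8960
((M₂ M₃) M₄): 10×112 by 112×3 → 10×3, cost 10·112·3 = 3360; cumulative 12320
(M₁ ((M₂ M₃) M₄)): 138×10 by 10×3 → 138×3, cost 138·10·3 = 4140; cumulative 16460
Total: 16460 scalar multiplications.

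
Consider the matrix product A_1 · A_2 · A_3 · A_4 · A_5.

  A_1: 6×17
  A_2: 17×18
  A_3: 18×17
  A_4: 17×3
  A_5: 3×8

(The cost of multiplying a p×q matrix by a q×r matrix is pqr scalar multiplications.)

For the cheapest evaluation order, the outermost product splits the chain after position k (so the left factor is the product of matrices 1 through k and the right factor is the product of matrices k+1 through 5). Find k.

4

Adjacent pairs: A_1A_2 = 6·17·18 = 1836; A_2A_3 = 17·18·17 = 5202; A_3A_4 = 18·17·3 = 918; A_4A_5 = 17·3·8 = 408.
Length 3: A_1..A_3: k=1: 0+5202+6·17·17=6936; k=2: 1836+0+6·18·17=3672 → min 3672 | A_2..A_4: k=2: 0+918+17·18·3=1836; k=3: 5202+0+17·17·3=6069 → min 1836 | A_3..A_5: k=3: 0+408+18·17·8=2856; k=4: 918+0+18·3·8=1350 → min 1350.
Length 4: A_1..A_4: k=1: 0+1836+6·17·3=2142; k=2: 1836+918+6·18·3=3078; k=3: 3672+0+6·17·3=3978 → min 2142 | A_2..A_5: k=2: 0+1350+17·18·8=3798; k=3: 5202+408+17·17·8=7922; k=4: 1836+0+17·3·8=2244 → min 2244.
Top-level splits: k=1: (A_1..A_1)·(A_2..A_5) → 0+2244+6·17·8 = 3060; k=2: (A_1..A_2)·(A_3..A_5) → 1836+1350+6·18·8 = 4050; k=3: (A_1..A_3)·(A_4..A_5) → 3672+408+6·17·8 = 4896; k=4: (A_1..A_4)·(A_5..A_5) → 2142+0+6·3·8 = 2286.
Best split is after A_4, i.e. k = 4.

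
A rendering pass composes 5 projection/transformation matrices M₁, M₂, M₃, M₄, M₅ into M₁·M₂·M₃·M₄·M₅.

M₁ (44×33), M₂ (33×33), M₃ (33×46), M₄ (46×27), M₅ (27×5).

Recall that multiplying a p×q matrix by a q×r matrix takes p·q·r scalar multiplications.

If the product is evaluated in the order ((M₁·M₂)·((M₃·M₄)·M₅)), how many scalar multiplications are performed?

(M₁·M₂): 44×33 by 33×33 → 44×33, cost 44·33·33 = 47916
(M₃·M₄): 33×46 by 46×27 → 33×27, cost 33·46·27 = 40986
((M₃·M₄)·M₅): 33×27 by 27×5 → 33×5, cost 33·27·5 = 4455; cumulative 45441
((M₁·M₂)·((M₃·M₄)·M₅)): 44×33 by 33×5 → 44×5, cost 44·33·5 = 7260; cumulative 100617
Total: 100617 scalar multiplications.

100617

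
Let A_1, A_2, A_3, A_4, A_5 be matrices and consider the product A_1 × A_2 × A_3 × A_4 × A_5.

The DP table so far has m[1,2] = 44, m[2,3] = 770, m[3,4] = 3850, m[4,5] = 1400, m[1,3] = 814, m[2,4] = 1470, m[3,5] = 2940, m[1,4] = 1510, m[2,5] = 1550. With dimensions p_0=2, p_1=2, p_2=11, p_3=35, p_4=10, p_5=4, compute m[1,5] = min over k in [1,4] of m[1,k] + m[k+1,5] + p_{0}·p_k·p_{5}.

m[1,5] = min over k∈[1,4] of m[1,k]+m[k+1,5]+p_{0}·p_k·p_{5}.
k=1: 0 + 1550 + 2·2·4 = 1566; k=2: 44 + 2940 + 2·11·4 = 3072; k=3: 814 + 1400 + 2·35·4 = 2494; k=4: 1510 + 0 + 2·10·4 = 1590.
Minimum: 1566 at k=1.

1566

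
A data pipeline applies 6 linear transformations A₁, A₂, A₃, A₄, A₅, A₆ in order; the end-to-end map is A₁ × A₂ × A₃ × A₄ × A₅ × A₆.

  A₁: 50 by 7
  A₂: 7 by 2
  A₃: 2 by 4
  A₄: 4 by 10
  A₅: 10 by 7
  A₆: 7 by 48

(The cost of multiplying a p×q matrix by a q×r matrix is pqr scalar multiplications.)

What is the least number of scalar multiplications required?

Adjacent pairs: A₁A₂ = 50·7·2 = 700; A₂A₃ = 7·2·4 = 56; A₃A₄ = 2·4·10 = 80; A₄A₅ = 4·10·7 = 280; A₅A₆ = 10·7·48 = 3360.
Length 3: A₁..A₃: k=1: 0+56+50·7·4=1456; k=2: 700+0+50·2·4=1100 → min 1100 | A₂..A₄: k=2: 0+80+7·2·10=220; k=3: 56+0+7·4·10=336 → min 220 | A₃..A₅: k=3: 0+280+2·4·7=336; k=4: 80+0+2·10·7=220 → min 220 | A₄..A₆: k=4: 0+3360+4·10·48=5280; k=5: 280+0+4·7·48=1624 → min 1624.
Length 4: A₁..A₄: k=1: 0+220+50·7·10=3720; k=2: 700+80+50·2·10=1780; k=3: 1100+0+50·4·10=3100 → min 1780 | A₂..A₅: k=2: 0+220+7·2·7=318; k=3: 56+280+7·4·7=532; k=4: 220+0+7·10·7=710 → min 318 | A₃..A₆: k=3: 0+1624+2·4·48=2008; k=4: 80+3360+2·10·48=4400; k=5: 220+0+2·7·48=892 → min 892.
Length 5: A₁..A₅: k=1: 0+318+50·7·7=2768; k=2: 700+220+50·2·7=1620; k=3: 1100+280+50·4·7=2780; k=4: 1780+0+50·10·7=5280 → min 1620 | A₂..A₆: k=2: 0+892+7·2·48=1564; k=3: 56+1624+7·4·48=3024; k=4: 220+3360+7·10·48=6940; k=5: 318+0+7·7·48=2670 → min 1564.
Length 6: A₁..A₆: k=1: 0+1564+50·7·48=18364; k=2: 700+892+50·2·48=6392; k=3: 1100+1624+50·4·48=12324; k=4: 1780+3360+50·10·48=29140; k=5: 1620+0+50·7·48=18420 → min 6392.
Optimal order: ((A₁ × A₂) × (((A₃ × A₄) × A₅) × A₆)) with cost 6392.

6392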